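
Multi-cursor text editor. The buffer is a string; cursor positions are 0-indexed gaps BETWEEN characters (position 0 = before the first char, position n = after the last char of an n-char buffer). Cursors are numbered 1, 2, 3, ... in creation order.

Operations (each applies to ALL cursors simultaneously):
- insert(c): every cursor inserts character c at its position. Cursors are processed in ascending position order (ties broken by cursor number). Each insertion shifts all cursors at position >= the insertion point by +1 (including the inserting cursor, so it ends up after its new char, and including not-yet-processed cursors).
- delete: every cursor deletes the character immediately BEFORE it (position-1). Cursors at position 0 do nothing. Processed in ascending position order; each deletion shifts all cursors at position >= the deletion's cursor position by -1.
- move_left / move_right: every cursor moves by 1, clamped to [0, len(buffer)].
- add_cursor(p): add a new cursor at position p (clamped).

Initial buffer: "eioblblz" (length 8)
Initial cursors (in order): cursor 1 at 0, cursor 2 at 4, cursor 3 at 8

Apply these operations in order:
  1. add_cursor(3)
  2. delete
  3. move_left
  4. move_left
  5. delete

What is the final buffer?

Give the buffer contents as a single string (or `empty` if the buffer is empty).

Answer: eibl

Derivation:
After op 1 (add_cursor(3)): buffer="eioblblz" (len 8), cursors c1@0 c4@3 c2@4 c3@8, authorship ........
After op 2 (delete): buffer="eilbl" (len 5), cursors c1@0 c2@2 c4@2 c3@5, authorship .....
After op 3 (move_left): buffer="eilbl" (len 5), cursors c1@0 c2@1 c4@1 c3@4, authorship .....
After op 4 (move_left): buffer="eilbl" (len 5), cursors c1@0 c2@0 c4@0 c3@3, authorship .....
After op 5 (delete): buffer="eibl" (len 4), cursors c1@0 c2@0 c4@0 c3@2, authorship ....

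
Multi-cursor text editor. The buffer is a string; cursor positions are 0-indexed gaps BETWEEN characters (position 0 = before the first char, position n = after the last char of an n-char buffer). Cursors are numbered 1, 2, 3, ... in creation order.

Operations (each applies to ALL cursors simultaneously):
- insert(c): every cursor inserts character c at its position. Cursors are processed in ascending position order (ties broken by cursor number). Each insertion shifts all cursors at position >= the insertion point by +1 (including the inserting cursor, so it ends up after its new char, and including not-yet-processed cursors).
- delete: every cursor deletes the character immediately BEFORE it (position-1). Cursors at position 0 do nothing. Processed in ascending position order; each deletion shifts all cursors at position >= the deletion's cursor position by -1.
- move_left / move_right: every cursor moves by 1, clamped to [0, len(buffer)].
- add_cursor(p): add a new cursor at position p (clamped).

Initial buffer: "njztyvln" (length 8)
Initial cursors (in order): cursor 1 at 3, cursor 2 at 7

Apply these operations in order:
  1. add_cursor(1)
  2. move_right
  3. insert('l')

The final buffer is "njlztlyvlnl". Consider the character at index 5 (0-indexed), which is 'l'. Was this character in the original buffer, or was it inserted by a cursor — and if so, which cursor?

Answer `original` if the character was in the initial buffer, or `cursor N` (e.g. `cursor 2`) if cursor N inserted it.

After op 1 (add_cursor(1)): buffer="njztyvln" (len 8), cursors c3@1 c1@3 c2@7, authorship ........
After op 2 (move_right): buffer="njztyvln" (len 8), cursors c3@2 c1@4 c2@8, authorship ........
After op 3 (insert('l')): buffer="njlztlyvlnl" (len 11), cursors c3@3 c1@6 c2@11, authorship ..3..1....2
Authorship (.=original, N=cursor N): . . 3 . . 1 . . . . 2
Index 5: author = 1

Answer: cursor 1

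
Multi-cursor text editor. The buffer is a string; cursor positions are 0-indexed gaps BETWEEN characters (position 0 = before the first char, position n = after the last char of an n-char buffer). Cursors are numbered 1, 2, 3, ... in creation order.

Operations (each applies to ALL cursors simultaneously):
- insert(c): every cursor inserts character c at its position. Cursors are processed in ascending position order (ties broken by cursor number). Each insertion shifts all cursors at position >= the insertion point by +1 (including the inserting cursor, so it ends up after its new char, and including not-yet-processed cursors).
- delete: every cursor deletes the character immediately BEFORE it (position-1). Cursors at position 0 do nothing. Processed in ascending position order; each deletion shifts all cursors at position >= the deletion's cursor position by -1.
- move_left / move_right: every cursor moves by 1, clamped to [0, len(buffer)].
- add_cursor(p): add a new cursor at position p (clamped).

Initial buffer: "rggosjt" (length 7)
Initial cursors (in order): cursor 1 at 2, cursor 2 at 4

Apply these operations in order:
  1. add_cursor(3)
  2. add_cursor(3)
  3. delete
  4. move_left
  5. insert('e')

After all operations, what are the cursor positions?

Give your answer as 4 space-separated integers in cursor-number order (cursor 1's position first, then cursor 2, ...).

After op 1 (add_cursor(3)): buffer="rggosjt" (len 7), cursors c1@2 c3@3 c2@4, authorship .......
After op 2 (add_cursor(3)): buffer="rggosjt" (len 7), cursors c1@2 c3@3 c4@3 c2@4, authorship .......
After op 3 (delete): buffer="sjt" (len 3), cursors c1@0 c2@0 c3@0 c4@0, authorship ...
After op 4 (move_left): buffer="sjt" (len 3), cursors c1@0 c2@0 c3@0 c4@0, authorship ...
After op 5 (insert('e')): buffer="eeeesjt" (len 7), cursors c1@4 c2@4 c3@4 c4@4, authorship 1234...

Answer: 4 4 4 4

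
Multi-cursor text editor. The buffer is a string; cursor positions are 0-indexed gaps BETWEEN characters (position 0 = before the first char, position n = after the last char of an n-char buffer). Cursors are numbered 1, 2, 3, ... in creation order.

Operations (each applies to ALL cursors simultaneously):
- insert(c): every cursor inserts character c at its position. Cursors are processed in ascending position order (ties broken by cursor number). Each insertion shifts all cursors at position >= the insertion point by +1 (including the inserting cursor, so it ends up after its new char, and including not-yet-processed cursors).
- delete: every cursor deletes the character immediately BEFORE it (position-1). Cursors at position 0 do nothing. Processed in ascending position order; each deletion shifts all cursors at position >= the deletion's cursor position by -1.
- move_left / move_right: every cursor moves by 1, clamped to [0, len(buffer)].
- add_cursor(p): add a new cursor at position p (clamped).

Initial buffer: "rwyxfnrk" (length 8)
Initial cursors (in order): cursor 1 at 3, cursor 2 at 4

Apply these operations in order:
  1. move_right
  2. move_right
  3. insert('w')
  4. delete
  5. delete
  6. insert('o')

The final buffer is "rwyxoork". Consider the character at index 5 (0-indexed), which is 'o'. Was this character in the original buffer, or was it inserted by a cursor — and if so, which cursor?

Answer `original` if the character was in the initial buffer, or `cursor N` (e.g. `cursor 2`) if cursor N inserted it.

After op 1 (move_right): buffer="rwyxfnrk" (len 8), cursors c1@4 c2@5, authorship ........
After op 2 (move_right): buffer="rwyxfnrk" (len 8), cursors c1@5 c2@6, authorship ........
After op 3 (insert('w')): buffer="rwyxfwnwrk" (len 10), cursors c1@6 c2@8, authorship .....1.2..
After op 4 (delete): buffer="rwyxfnrk" (len 8), cursors c1@5 c2@6, authorship ........
After op 5 (delete): buffer="rwyxrk" (len 6), cursors c1@4 c2@4, authorship ......
After op 6 (insert('o')): buffer="rwyxoork" (len 8), cursors c1@6 c2@6, authorship ....12..
Authorship (.=original, N=cursor N): . . . . 1 2 . .
Index 5: author = 2

Answer: cursor 2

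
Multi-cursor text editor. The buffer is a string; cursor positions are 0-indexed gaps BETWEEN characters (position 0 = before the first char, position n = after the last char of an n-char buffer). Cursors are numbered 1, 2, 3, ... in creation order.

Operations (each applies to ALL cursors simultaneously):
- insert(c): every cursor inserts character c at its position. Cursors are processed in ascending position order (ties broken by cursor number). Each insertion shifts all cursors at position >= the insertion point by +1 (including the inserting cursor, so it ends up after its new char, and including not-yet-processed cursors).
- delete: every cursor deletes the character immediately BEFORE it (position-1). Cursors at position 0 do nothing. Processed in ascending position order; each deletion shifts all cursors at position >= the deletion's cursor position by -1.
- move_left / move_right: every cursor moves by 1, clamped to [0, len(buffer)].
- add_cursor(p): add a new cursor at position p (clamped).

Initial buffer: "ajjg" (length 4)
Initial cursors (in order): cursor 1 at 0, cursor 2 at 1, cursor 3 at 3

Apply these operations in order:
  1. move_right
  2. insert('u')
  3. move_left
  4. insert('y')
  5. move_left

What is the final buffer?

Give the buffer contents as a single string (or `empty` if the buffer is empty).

After op 1 (move_right): buffer="ajjg" (len 4), cursors c1@1 c2@2 c3@4, authorship ....
After op 2 (insert('u')): buffer="aujujgu" (len 7), cursors c1@2 c2@4 c3@7, authorship .1.2..3
After op 3 (move_left): buffer="aujujgu" (len 7), cursors c1@1 c2@3 c3@6, authorship .1.2..3
After op 4 (insert('y')): buffer="ayujyujgyu" (len 10), cursors c1@2 c2@5 c3@9, authorship .11.22..33
After op 5 (move_left): buffer="ayujyujgyu" (len 10), cursors c1@1 c2@4 c3@8, authorship .11.22..33

Answer: ayujyujgyu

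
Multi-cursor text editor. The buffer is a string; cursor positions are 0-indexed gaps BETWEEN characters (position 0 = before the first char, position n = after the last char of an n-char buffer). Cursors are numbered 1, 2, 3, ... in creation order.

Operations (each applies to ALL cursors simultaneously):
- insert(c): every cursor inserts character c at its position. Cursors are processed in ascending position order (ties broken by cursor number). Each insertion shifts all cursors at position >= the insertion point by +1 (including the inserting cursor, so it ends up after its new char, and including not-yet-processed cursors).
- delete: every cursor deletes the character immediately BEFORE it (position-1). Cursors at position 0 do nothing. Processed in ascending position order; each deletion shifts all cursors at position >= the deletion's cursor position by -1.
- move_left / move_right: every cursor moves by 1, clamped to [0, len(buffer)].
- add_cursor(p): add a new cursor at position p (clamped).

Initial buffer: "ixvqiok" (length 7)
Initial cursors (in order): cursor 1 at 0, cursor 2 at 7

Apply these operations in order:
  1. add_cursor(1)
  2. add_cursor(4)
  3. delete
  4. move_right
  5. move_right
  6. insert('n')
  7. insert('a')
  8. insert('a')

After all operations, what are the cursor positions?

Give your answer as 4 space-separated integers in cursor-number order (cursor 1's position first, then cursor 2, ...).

Answer: 8 16 8 16

Derivation:
After op 1 (add_cursor(1)): buffer="ixvqiok" (len 7), cursors c1@0 c3@1 c2@7, authorship .......
After op 2 (add_cursor(4)): buffer="ixvqiok" (len 7), cursors c1@0 c3@1 c4@4 c2@7, authorship .......
After op 3 (delete): buffer="xvio" (len 4), cursors c1@0 c3@0 c4@2 c2@4, authorship ....
After op 4 (move_right): buffer="xvio" (len 4), cursors c1@1 c3@1 c4@3 c2@4, authorship ....
After op 5 (move_right): buffer="xvio" (len 4), cursors c1@2 c3@2 c2@4 c4@4, authorship ....
After op 6 (insert('n')): buffer="xvnnionn" (len 8), cursors c1@4 c3@4 c2@8 c4@8, authorship ..13..24
After op 7 (insert('a')): buffer="xvnnaaionnaa" (len 12), cursors c1@6 c3@6 c2@12 c4@12, authorship ..1313..2424
After op 8 (insert('a')): buffer="xvnnaaaaionnaaaa" (len 16), cursors c1@8 c3@8 c2@16 c4@16, authorship ..131313..242424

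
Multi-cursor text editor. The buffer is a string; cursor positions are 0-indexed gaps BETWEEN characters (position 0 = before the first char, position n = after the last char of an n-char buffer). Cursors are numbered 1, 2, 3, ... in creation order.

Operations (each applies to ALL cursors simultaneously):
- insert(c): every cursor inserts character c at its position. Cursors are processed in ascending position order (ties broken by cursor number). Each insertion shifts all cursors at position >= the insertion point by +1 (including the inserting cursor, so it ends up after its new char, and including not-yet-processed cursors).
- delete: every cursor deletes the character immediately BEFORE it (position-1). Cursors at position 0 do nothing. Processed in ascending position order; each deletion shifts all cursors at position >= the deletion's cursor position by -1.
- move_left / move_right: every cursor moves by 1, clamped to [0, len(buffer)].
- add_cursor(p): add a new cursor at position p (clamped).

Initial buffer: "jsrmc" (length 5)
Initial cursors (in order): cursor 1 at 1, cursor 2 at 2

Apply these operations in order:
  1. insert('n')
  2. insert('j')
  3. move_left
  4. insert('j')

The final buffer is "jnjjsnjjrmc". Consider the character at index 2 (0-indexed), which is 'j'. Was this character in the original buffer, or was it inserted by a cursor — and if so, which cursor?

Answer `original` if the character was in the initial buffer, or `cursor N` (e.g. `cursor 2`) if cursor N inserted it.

Answer: cursor 1

Derivation:
After op 1 (insert('n')): buffer="jnsnrmc" (len 7), cursors c1@2 c2@4, authorship .1.2...
After op 2 (insert('j')): buffer="jnjsnjrmc" (len 9), cursors c1@3 c2@6, authorship .11.22...
After op 3 (move_left): buffer="jnjsnjrmc" (len 9), cursors c1@2 c2@5, authorship .11.22...
After op 4 (insert('j')): buffer="jnjjsnjjrmc" (len 11), cursors c1@3 c2@7, authorship .111.222...
Authorship (.=original, N=cursor N): . 1 1 1 . 2 2 2 . . .
Index 2: author = 1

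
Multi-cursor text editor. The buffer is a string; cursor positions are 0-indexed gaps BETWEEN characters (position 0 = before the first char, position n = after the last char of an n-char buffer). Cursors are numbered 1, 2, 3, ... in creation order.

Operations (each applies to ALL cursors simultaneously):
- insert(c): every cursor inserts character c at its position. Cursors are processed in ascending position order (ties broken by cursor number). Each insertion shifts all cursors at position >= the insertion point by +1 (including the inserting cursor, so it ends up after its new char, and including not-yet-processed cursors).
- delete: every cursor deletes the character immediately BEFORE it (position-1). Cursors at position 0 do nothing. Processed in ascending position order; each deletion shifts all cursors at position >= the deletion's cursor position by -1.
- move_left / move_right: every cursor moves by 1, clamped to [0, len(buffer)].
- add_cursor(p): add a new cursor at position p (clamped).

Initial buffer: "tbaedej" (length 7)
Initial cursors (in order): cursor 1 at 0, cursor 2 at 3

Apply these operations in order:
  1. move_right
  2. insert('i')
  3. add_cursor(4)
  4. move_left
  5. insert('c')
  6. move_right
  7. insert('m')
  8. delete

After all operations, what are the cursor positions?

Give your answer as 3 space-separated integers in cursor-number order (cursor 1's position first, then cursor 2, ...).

Answer: 3 9 6

Derivation:
After op 1 (move_right): buffer="tbaedej" (len 7), cursors c1@1 c2@4, authorship .......
After op 2 (insert('i')): buffer="tibaeidej" (len 9), cursors c1@2 c2@6, authorship .1...2...
After op 3 (add_cursor(4)): buffer="tibaeidej" (len 9), cursors c1@2 c3@4 c2@6, authorship .1...2...
After op 4 (move_left): buffer="tibaeidej" (len 9), cursors c1@1 c3@3 c2@5, authorship .1...2...
After op 5 (insert('c')): buffer="tcibcaecidej" (len 12), cursors c1@2 c3@5 c2@8, authorship .11.3..22...
After op 6 (move_right): buffer="tcibcaecidej" (len 12), cursors c1@3 c3@6 c2@9, authorship .11.3..22...
After op 7 (insert('m')): buffer="tcimbcamecimdej" (len 15), cursors c1@4 c3@8 c2@12, authorship .111.3.3.222...
After op 8 (delete): buffer="tcibcaecidej" (len 12), cursors c1@3 c3@6 c2@9, authorship .11.3..22...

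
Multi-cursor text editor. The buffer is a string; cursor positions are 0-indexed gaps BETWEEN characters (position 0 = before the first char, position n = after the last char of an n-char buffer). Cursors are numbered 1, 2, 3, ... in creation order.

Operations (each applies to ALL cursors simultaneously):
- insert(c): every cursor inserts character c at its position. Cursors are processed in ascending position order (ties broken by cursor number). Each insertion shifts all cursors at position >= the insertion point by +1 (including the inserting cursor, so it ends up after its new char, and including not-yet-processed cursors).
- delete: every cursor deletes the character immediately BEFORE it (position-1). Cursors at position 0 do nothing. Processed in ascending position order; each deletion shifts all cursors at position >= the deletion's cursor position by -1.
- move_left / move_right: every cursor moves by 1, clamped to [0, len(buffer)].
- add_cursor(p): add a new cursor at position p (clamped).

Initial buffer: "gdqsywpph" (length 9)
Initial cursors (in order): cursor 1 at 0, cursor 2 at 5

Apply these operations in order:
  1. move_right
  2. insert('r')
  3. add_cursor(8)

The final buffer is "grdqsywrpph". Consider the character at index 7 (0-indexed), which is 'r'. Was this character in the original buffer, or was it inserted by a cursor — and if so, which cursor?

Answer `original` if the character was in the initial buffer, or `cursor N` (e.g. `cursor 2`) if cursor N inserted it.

After op 1 (move_right): buffer="gdqsywpph" (len 9), cursors c1@1 c2@6, authorship .........
After op 2 (insert('r')): buffer="grdqsywrpph" (len 11), cursors c1@2 c2@8, authorship .1.....2...
After op 3 (add_cursor(8)): buffer="grdqsywrpph" (len 11), cursors c1@2 c2@8 c3@8, authorship .1.....2...
Authorship (.=original, N=cursor N): . 1 . . . . . 2 . . .
Index 7: author = 2

Answer: cursor 2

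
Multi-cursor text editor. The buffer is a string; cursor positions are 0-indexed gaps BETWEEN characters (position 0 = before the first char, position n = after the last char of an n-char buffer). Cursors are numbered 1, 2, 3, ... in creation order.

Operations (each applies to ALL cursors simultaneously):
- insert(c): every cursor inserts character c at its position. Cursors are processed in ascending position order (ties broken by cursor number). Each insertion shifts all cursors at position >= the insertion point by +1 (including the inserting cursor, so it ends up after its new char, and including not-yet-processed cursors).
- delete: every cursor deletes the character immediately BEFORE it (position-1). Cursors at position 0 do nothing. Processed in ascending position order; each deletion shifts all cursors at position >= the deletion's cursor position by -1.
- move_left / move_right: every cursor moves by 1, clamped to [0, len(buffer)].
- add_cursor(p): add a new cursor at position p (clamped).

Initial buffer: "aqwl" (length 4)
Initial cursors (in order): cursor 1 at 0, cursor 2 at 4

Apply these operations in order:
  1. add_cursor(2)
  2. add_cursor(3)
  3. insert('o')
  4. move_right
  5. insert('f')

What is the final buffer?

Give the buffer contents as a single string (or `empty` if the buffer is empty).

After op 1 (add_cursor(2)): buffer="aqwl" (len 4), cursors c1@0 c3@2 c2@4, authorship ....
After op 2 (add_cursor(3)): buffer="aqwl" (len 4), cursors c1@0 c3@2 c4@3 c2@4, authorship ....
After op 3 (insert('o')): buffer="oaqowolo" (len 8), cursors c1@1 c3@4 c4@6 c2@8, authorship 1..3.4.2
After op 4 (move_right): buffer="oaqowolo" (len 8), cursors c1@2 c3@5 c4@7 c2@8, authorship 1..3.4.2
After op 5 (insert('f')): buffer="oafqowfolfof" (len 12), cursors c1@3 c3@7 c4@10 c2@12, authorship 1.1.3.34.422

Answer: oafqowfolfof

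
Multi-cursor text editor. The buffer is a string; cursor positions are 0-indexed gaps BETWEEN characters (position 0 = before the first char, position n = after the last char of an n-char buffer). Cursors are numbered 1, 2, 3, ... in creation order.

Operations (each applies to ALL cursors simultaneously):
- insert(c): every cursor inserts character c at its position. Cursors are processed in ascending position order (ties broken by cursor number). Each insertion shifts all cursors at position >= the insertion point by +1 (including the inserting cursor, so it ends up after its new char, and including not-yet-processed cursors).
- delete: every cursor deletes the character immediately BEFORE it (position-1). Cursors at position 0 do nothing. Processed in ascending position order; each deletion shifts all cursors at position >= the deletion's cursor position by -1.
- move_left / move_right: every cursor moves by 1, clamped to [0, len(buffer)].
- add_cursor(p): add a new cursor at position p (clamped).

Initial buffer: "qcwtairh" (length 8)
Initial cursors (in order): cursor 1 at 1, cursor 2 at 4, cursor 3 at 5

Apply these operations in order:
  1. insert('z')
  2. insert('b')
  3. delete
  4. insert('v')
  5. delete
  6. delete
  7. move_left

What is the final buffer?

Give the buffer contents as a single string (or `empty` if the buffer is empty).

Answer: qcwtairh

Derivation:
After op 1 (insert('z')): buffer="qzcwtzazirh" (len 11), cursors c1@2 c2@6 c3@8, authorship .1...2.3...
After op 2 (insert('b')): buffer="qzbcwtzbazbirh" (len 14), cursors c1@3 c2@8 c3@11, authorship .11...22.33...
After op 3 (delete): buffer="qzcwtzazirh" (len 11), cursors c1@2 c2@6 c3@8, authorship .1...2.3...
After op 4 (insert('v')): buffer="qzvcwtzvazvirh" (len 14), cursors c1@3 c2@8 c3@11, authorship .11...22.33...
After op 5 (delete): buffer="qzcwtzazirh" (len 11), cursors c1@2 c2@6 c3@8, authorship .1...2.3...
After op 6 (delete): buffer="qcwtairh" (len 8), cursors c1@1 c2@4 c3@5, authorship ........
After op 7 (move_left): buffer="qcwtairh" (len 8), cursors c1@0 c2@3 c3@4, authorship ........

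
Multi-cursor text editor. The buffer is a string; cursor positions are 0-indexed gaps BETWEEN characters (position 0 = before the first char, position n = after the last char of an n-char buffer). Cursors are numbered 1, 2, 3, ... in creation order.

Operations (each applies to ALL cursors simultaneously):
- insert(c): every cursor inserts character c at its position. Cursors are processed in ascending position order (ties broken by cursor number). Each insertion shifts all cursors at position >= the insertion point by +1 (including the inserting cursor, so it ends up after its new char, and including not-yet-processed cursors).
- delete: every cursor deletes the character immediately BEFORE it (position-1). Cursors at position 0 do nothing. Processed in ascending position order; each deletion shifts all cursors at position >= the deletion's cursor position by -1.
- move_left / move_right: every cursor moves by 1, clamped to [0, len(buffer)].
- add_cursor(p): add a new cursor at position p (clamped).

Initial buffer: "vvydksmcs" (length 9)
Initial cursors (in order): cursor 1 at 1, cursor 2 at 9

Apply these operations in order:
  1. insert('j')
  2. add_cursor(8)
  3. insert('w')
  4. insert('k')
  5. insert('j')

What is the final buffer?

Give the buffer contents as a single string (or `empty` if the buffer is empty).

After op 1 (insert('j')): buffer="vjvydksmcsj" (len 11), cursors c1@2 c2@11, authorship .1........2
After op 2 (add_cursor(8)): buffer="vjvydksmcsj" (len 11), cursors c1@2 c3@8 c2@11, authorship .1........2
After op 3 (insert('w')): buffer="vjwvydksmwcsjw" (len 14), cursors c1@3 c3@10 c2@14, authorship .11......3..22
After op 4 (insert('k')): buffer="vjwkvydksmwkcsjwk" (len 17), cursors c1@4 c3@12 c2@17, authorship .111......33..222
After op 5 (insert('j')): buffer="vjwkjvydksmwkjcsjwkj" (len 20), cursors c1@5 c3@14 c2@20, authorship .1111......333..2222

Answer: vjwkjvydksmwkjcsjwkj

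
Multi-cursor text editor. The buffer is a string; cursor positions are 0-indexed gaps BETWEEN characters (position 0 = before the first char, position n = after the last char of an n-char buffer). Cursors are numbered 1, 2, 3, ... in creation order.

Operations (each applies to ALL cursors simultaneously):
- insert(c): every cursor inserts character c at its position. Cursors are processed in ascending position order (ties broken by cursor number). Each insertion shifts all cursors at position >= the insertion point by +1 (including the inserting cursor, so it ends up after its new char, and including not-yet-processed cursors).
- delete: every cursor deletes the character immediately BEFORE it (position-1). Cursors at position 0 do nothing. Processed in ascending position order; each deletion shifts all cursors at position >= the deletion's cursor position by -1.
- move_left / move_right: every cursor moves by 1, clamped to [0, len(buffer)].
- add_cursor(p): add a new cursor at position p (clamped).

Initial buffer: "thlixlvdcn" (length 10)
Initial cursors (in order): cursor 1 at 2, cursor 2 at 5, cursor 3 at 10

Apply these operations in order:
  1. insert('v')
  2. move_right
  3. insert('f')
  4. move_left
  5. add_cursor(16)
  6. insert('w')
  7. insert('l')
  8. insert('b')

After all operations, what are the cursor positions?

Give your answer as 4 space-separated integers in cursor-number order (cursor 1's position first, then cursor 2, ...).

After op 1 (insert('v')): buffer="thvlixvlvdcnv" (len 13), cursors c1@3 c2@7 c3@13, authorship ..1...2.....3
After op 2 (move_right): buffer="thvlixvlvdcnv" (len 13), cursors c1@4 c2@8 c3@13, authorship ..1...2.....3
After op 3 (insert('f')): buffer="thvlfixvlfvdcnvf" (len 16), cursors c1@5 c2@10 c3@16, authorship ..1.1..2.2....33
After op 4 (move_left): buffer="thvlfixvlfvdcnvf" (len 16), cursors c1@4 c2@9 c3@15, authorship ..1.1..2.2....33
After op 5 (add_cursor(16)): buffer="thvlfixvlfvdcnvf" (len 16), cursors c1@4 c2@9 c3@15 c4@16, authorship ..1.1..2.2....33
After op 6 (insert('w')): buffer="thvlwfixvlwfvdcnvwfw" (len 20), cursors c1@5 c2@11 c3@18 c4@20, authorship ..1.11..2.22....3334
After op 7 (insert('l')): buffer="thvlwlfixvlwlfvdcnvwlfwl" (len 24), cursors c1@6 c2@13 c3@21 c4@24, authorship ..1.111..2.222....333344
After op 8 (insert('b')): buffer="thvlwlbfixvlwlbfvdcnvwlbfwlb" (len 28), cursors c1@7 c2@15 c3@24 c4@28, authorship ..1.1111..2.2222....33333444

Answer: 7 15 24 28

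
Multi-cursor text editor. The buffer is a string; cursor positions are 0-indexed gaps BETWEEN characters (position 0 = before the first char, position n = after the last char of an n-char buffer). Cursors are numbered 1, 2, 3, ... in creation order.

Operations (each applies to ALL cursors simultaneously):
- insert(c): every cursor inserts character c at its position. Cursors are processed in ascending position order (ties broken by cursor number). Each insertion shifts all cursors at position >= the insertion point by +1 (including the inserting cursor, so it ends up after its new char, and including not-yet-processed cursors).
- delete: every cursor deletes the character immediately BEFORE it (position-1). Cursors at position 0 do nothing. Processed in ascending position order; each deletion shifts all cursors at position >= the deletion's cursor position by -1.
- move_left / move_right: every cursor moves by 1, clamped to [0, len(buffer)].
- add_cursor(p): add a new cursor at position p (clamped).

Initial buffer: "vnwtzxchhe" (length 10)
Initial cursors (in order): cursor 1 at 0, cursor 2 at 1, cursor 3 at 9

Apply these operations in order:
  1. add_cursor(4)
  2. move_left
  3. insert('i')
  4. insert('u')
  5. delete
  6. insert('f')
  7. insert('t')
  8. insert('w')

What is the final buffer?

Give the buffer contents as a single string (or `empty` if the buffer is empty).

Answer: iiffttwwvnwiftwtzxchiftwhe

Derivation:
After op 1 (add_cursor(4)): buffer="vnwtzxchhe" (len 10), cursors c1@0 c2@1 c4@4 c3@9, authorship ..........
After op 2 (move_left): buffer="vnwtzxchhe" (len 10), cursors c1@0 c2@0 c4@3 c3@8, authorship ..........
After op 3 (insert('i')): buffer="iivnwitzxchihe" (len 14), cursors c1@2 c2@2 c4@6 c3@12, authorship 12...4.....3..
After op 4 (insert('u')): buffer="iiuuvnwiutzxchiuhe" (len 18), cursors c1@4 c2@4 c4@9 c3@16, authorship 1212...44.....33..
After op 5 (delete): buffer="iivnwitzxchihe" (len 14), cursors c1@2 c2@2 c4@6 c3@12, authorship 12...4.....3..
After op 6 (insert('f')): buffer="iiffvnwiftzxchifhe" (len 18), cursors c1@4 c2@4 c4@9 c3@16, authorship 1212...44.....33..
After op 7 (insert('t')): buffer="iiffttvnwifttzxchifthe" (len 22), cursors c1@6 c2@6 c4@12 c3@20, authorship 121212...444.....333..
After op 8 (insert('w')): buffer="iiffttwwvnwiftwtzxchiftwhe" (len 26), cursors c1@8 c2@8 c4@15 c3@24, authorship 12121212...4444.....3333..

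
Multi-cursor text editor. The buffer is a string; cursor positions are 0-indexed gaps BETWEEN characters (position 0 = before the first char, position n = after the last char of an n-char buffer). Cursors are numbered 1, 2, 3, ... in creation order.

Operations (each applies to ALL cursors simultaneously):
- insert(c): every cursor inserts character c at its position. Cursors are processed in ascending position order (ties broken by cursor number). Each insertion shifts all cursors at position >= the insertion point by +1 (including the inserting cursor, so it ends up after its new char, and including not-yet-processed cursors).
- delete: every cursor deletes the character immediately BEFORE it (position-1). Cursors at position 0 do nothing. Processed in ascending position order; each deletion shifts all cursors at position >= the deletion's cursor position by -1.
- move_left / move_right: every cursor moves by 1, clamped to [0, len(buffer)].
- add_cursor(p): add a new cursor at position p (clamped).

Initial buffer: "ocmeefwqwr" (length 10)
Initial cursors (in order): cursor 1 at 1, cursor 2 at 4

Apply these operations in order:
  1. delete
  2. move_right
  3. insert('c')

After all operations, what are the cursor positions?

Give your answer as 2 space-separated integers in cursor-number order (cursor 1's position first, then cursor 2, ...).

After op 1 (delete): buffer="cmefwqwr" (len 8), cursors c1@0 c2@2, authorship ........
After op 2 (move_right): buffer="cmefwqwr" (len 8), cursors c1@1 c2@3, authorship ........
After op 3 (insert('c')): buffer="ccmecfwqwr" (len 10), cursors c1@2 c2@5, authorship .1..2.....

Answer: 2 5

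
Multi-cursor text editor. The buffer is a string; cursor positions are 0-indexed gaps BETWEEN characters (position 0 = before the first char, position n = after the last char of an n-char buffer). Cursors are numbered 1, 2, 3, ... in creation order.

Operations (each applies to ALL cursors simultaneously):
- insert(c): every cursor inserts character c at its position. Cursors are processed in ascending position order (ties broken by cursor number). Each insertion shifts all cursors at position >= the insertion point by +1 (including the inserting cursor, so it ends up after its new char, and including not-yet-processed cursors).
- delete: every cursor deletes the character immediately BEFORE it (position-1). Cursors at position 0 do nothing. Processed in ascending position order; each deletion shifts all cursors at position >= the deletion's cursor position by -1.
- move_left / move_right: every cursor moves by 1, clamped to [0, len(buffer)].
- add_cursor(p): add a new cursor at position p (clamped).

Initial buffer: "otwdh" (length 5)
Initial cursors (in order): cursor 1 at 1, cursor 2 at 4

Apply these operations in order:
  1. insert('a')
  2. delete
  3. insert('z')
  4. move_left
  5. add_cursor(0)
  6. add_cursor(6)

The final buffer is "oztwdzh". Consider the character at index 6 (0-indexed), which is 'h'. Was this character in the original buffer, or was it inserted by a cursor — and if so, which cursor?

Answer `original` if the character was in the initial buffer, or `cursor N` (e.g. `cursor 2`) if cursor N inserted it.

After op 1 (insert('a')): buffer="oatwdah" (len 7), cursors c1@2 c2@6, authorship .1...2.
After op 2 (delete): buffer="otwdh" (len 5), cursors c1@1 c2@4, authorship .....
After op 3 (insert('z')): buffer="oztwdzh" (len 7), cursors c1@2 c2@6, authorship .1...2.
After op 4 (move_left): buffer="oztwdzh" (len 7), cursors c1@1 c2@5, authorship .1...2.
After op 5 (add_cursor(0)): buffer="oztwdzh" (len 7), cursors c3@0 c1@1 c2@5, authorship .1...2.
After op 6 (add_cursor(6)): buffer="oztwdzh" (len 7), cursors c3@0 c1@1 c2@5 c4@6, authorship .1...2.
Authorship (.=original, N=cursor N): . 1 . . . 2 .
Index 6: author = original

Answer: original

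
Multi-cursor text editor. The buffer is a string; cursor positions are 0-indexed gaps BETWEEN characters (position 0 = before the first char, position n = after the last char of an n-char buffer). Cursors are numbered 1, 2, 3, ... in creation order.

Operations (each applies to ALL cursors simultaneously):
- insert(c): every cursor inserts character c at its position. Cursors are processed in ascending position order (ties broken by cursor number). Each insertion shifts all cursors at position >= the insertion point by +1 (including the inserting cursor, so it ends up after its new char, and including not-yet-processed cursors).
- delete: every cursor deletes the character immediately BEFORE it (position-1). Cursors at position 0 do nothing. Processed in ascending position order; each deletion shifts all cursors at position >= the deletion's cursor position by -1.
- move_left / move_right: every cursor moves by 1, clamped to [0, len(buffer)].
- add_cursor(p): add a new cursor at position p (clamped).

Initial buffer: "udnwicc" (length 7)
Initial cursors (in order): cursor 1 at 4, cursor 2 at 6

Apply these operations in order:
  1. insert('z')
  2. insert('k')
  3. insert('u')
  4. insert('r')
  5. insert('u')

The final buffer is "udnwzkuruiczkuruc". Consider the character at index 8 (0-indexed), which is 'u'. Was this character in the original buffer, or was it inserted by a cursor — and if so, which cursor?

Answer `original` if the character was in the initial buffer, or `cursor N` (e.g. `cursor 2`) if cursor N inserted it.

After op 1 (insert('z')): buffer="udnwziczc" (len 9), cursors c1@5 c2@8, authorship ....1..2.
After op 2 (insert('k')): buffer="udnwzkiczkc" (len 11), cursors c1@6 c2@10, authorship ....11..22.
After op 3 (insert('u')): buffer="udnwzkuiczkuc" (len 13), cursors c1@7 c2@12, authorship ....111..222.
After op 4 (insert('r')): buffer="udnwzkuriczkurc" (len 15), cursors c1@8 c2@14, authorship ....1111..2222.
After op 5 (insert('u')): buffer="udnwzkuruiczkuruc" (len 17), cursors c1@9 c2@16, authorship ....11111..22222.
Authorship (.=original, N=cursor N): . . . . 1 1 1 1 1 . . 2 2 2 2 2 .
Index 8: author = 1

Answer: cursor 1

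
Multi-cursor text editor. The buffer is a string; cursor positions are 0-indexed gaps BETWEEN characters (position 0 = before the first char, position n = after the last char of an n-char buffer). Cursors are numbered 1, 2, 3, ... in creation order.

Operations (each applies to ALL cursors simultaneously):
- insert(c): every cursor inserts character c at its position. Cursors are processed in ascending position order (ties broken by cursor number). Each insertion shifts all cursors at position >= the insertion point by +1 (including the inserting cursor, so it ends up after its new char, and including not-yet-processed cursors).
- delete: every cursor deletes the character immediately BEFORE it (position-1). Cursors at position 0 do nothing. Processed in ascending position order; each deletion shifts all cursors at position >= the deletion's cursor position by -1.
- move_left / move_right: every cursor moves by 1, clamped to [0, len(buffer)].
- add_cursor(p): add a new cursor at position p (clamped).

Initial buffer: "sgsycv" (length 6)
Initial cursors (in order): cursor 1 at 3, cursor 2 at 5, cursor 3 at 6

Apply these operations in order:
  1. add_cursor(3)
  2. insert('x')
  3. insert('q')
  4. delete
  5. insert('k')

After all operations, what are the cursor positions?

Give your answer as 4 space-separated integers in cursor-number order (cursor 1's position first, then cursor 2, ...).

After op 1 (add_cursor(3)): buffer="sgsycv" (len 6), cursors c1@3 c4@3 c2@5 c3@6, authorship ......
After op 2 (insert('x')): buffer="sgsxxycxvx" (len 10), cursors c1@5 c4@5 c2@8 c3@10, authorship ...14..2.3
After op 3 (insert('q')): buffer="sgsxxqqycxqvxq" (len 14), cursors c1@7 c4@7 c2@11 c3@14, authorship ...1414..22.33
After op 4 (delete): buffer="sgsxxycxvx" (len 10), cursors c1@5 c4@5 c2@8 c3@10, authorship ...14..2.3
After op 5 (insert('k')): buffer="sgsxxkkycxkvxk" (len 14), cursors c1@7 c4@7 c2@11 c3@14, authorship ...1414..22.33

Answer: 7 11 14 7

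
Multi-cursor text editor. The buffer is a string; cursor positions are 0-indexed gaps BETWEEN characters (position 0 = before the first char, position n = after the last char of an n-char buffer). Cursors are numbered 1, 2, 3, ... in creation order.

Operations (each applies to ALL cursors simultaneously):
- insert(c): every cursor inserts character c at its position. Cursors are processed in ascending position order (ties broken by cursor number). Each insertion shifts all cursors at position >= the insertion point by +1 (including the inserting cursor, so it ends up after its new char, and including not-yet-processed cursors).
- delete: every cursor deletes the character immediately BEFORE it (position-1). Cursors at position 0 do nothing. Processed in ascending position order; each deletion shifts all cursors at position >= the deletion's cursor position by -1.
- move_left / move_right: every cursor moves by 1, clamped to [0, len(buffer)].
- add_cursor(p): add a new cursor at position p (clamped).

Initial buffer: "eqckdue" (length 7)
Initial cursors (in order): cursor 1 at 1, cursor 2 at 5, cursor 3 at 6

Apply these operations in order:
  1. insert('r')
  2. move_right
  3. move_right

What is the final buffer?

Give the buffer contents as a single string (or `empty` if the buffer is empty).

After op 1 (insert('r')): buffer="erqckdrure" (len 10), cursors c1@2 c2@7 c3@9, authorship .1....2.3.
After op 2 (move_right): buffer="erqckdrure" (len 10), cursors c1@3 c2@8 c3@10, authorship .1....2.3.
After op 3 (move_right): buffer="erqckdrure" (len 10), cursors c1@4 c2@9 c3@10, authorship .1....2.3.

Answer: erqckdrure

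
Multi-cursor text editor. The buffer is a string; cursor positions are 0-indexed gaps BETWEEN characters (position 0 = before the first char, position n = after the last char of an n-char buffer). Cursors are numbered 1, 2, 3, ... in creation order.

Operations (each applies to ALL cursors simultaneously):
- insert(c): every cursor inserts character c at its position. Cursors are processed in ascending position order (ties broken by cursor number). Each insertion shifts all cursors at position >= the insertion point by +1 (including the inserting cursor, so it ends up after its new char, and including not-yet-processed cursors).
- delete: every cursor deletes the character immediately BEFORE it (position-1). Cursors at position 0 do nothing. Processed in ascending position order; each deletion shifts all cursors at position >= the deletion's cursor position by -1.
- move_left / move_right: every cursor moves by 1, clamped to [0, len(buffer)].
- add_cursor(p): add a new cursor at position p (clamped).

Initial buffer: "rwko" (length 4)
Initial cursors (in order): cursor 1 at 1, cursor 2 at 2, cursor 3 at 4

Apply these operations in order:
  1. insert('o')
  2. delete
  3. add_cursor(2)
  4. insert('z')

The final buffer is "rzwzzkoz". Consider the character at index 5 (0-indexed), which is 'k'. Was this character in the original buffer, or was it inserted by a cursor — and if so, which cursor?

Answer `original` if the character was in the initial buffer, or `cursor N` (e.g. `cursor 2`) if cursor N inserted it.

After op 1 (insert('o')): buffer="rowokoo" (len 7), cursors c1@2 c2@4 c3@7, authorship .1.2..3
After op 2 (delete): buffer="rwko" (len 4), cursors c1@1 c2@2 c3@4, authorship ....
After op 3 (add_cursor(2)): buffer="rwko" (len 4), cursors c1@1 c2@2 c4@2 c3@4, authorship ....
After op 4 (insert('z')): buffer="rzwzzkoz" (len 8), cursors c1@2 c2@5 c4@5 c3@8, authorship .1.24..3
Authorship (.=original, N=cursor N): . 1 . 2 4 . . 3
Index 5: author = original

Answer: original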